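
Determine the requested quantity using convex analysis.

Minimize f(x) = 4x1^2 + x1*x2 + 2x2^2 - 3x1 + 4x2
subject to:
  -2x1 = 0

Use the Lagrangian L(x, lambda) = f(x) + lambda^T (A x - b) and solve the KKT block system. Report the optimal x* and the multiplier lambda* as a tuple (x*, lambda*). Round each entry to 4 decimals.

Form the Lagrangian:
  L(x, lambda) = (1/2) x^T Q x + c^T x + lambda^T (A x - b)
Stationarity (grad_x L = 0): Q x + c + A^T lambda = 0.
Primal feasibility: A x = b.

This gives the KKT block system:
  [ Q   A^T ] [ x     ]   [-c ]
  [ A    0  ] [ lambda ] = [ b ]

Solving the linear system:
  x*      = (0, -1)
  lambda* = (-2)
  f(x*)   = -2

x* = (0, -1), lambda* = (-2)


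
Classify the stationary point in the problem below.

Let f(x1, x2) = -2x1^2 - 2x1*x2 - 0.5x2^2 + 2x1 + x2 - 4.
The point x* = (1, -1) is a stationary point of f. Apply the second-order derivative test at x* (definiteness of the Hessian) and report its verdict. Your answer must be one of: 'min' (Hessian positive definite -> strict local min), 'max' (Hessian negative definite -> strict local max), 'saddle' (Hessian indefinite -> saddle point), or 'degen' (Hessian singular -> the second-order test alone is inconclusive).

Compute the Hessian H = grad^2 f:
  H = [[-4, -2], [-2, -1]]
Verify stationarity: grad f(x*) = H x* + g = (0, 0).
Eigenvalues of H: -5, 0.
H has a zero eigenvalue (singular; negative semidefinite but not definite), so H is neither positive definite, negative definite, nor indefinite. The second-order test alone is inconclusive -> degen.
(Indeed, f is constant along the null direction of H through x*, so x* is not a strict local extremum.)

degen


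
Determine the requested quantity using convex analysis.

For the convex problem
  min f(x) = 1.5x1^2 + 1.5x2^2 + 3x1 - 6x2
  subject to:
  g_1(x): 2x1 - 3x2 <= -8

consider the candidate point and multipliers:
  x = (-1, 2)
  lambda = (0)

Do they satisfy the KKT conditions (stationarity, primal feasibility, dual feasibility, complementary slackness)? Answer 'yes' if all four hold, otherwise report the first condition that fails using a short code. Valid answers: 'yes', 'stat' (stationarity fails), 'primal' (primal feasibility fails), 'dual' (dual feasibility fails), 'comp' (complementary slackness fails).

Gradient of f: grad f(x) = Q x + c = (0, 0)
Constraint values g_i(x) = a_i^T x - b_i:
  g_1((-1, 2)) = 0
Stationarity residual: grad f(x) + sum_i lambda_i a_i = (0, 0)
  -> stationarity OK
Primal feasibility (all g_i <= 0): OK
Dual feasibility (all lambda_i >= 0): OK
Complementary slackness (lambda_i * g_i(x) = 0 for all i): OK

Verdict: yes, KKT holds.

yes


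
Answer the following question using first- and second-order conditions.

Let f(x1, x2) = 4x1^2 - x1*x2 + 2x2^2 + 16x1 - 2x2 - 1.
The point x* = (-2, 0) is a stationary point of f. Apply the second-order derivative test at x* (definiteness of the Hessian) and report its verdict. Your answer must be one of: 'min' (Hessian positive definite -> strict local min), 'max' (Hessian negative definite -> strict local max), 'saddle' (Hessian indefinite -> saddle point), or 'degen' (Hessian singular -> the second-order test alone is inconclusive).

Compute the Hessian H = grad^2 f:
  H = [[8, -1], [-1, 4]]
Verify stationarity: grad f(x*) = H x* + g = (0, 0).
Eigenvalues of H: 3.7639, 8.2361.
Both eigenvalues > 0, so H is positive definite -> x* is a strict local min.

min


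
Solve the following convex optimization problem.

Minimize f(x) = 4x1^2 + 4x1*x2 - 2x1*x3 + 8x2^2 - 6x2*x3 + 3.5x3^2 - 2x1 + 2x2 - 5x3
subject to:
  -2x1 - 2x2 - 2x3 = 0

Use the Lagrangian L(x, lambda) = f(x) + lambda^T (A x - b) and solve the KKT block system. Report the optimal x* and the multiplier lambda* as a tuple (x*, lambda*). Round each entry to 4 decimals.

Form the Lagrangian:
  L(x, lambda) = (1/2) x^T Q x + c^T x + lambda^T (A x - b)
Stationarity (grad_x L = 0): Q x + c + A^T lambda = 0.
Primal feasibility: A x = b.

This gives the KKT block system:
  [ Q   A^T ] [ x     ]   [-c ]
  [ A    0  ] [ lambda ] = [ b ]

Solving the linear system:
  x*      = (0.0921, -0.25, 0.1579)
  lambda* = (-1.2895)
  f(x*)   = -0.7368

x* = (0.0921, -0.25, 0.1579), lambda* = (-1.2895)


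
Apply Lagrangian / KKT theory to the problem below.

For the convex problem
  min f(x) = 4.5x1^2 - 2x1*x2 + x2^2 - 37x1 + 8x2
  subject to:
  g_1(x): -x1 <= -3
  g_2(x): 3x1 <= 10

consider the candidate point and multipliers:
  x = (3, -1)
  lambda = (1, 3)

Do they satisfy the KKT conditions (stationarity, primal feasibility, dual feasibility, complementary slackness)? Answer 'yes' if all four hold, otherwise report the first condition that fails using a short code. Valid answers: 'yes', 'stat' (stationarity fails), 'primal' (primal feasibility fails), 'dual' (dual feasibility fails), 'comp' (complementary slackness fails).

Gradient of f: grad f(x) = Q x + c = (-8, 0)
Constraint values g_i(x) = a_i^T x - b_i:
  g_1((3, -1)) = 0
  g_2((3, -1)) = -1
Stationarity residual: grad f(x) + sum_i lambda_i a_i = (0, 0)
  -> stationarity OK
Primal feasibility (all g_i <= 0): OK
Dual feasibility (all lambda_i >= 0): OK
Complementary slackness (lambda_i * g_i(x) = 0 for all i): FAILS

Verdict: the first failing condition is complementary_slackness -> comp.

comp


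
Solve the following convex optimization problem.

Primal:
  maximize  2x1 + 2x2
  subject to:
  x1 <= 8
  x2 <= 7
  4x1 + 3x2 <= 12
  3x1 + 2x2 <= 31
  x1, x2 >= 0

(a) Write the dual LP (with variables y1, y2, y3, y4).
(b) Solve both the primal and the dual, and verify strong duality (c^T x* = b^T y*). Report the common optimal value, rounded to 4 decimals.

The standard primal-dual pair for 'max c^T x s.t. A x <= b, x >= 0' is:
  Dual:  min b^T y  s.t.  A^T y >= c,  y >= 0.

So the dual LP is:
  minimize  8y1 + 7y2 + 12y3 + 31y4
  subject to:
    y1 + 4y3 + 3y4 >= 2
    y2 + 3y3 + 2y4 >= 2
    y1, y2, y3, y4 >= 0

Solving the primal: x* = (0, 4).
  primal value c^T x* = 8.
Solving the dual: y* = (0, 0, 0.6667, 0).
  dual value b^T y* = 8.
Strong duality: c^T x* = b^T y*. Confirmed.

8


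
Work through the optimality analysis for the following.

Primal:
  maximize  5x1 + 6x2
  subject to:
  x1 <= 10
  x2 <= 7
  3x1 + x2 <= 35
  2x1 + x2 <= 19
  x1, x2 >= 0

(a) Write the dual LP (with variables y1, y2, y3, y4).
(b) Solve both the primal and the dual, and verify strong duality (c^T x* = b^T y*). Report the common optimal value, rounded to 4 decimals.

The standard primal-dual pair for 'max c^T x s.t. A x <= b, x >= 0' is:
  Dual:  min b^T y  s.t.  A^T y >= c,  y >= 0.

So the dual LP is:
  minimize  10y1 + 7y2 + 35y3 + 19y4
  subject to:
    y1 + 3y3 + 2y4 >= 5
    y2 + y3 + y4 >= 6
    y1, y2, y3, y4 >= 0

Solving the primal: x* = (6, 7).
  primal value c^T x* = 72.
Solving the dual: y* = (0, 3.5, 0, 2.5).
  dual value b^T y* = 72.
Strong duality: c^T x* = b^T y*. Confirmed.

72


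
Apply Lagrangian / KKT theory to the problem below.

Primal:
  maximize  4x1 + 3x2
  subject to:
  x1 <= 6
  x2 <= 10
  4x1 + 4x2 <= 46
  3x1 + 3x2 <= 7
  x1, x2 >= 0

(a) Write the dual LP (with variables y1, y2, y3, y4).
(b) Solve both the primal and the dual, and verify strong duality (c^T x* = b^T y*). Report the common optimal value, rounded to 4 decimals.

The standard primal-dual pair for 'max c^T x s.t. A x <= b, x >= 0' is:
  Dual:  min b^T y  s.t.  A^T y >= c,  y >= 0.

So the dual LP is:
  minimize  6y1 + 10y2 + 46y3 + 7y4
  subject to:
    y1 + 4y3 + 3y4 >= 4
    y2 + 4y3 + 3y4 >= 3
    y1, y2, y3, y4 >= 0

Solving the primal: x* = (2.3333, 0).
  primal value c^T x* = 9.3333.
Solving the dual: y* = (0, 0, 0, 1.3333).
  dual value b^T y* = 9.3333.
Strong duality: c^T x* = b^T y*. Confirmed.

9.3333


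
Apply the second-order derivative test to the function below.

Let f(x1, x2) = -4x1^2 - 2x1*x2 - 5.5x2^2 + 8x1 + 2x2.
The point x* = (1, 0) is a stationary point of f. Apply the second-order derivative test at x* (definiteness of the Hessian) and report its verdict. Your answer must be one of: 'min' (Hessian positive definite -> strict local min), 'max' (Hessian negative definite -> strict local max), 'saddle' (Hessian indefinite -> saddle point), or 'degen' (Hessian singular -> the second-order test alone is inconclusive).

Compute the Hessian H = grad^2 f:
  H = [[-8, -2], [-2, -11]]
Verify stationarity: grad f(x*) = H x* + g = (0, 0).
Eigenvalues of H: -12, -7.
Both eigenvalues < 0, so H is negative definite -> x* is a strict local max.

max


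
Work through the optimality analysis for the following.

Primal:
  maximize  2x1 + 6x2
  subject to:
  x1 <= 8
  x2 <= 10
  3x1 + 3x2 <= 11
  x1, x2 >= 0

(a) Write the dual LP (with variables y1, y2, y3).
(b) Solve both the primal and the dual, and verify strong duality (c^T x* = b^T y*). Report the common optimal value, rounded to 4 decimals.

The standard primal-dual pair for 'max c^T x s.t. A x <= b, x >= 0' is:
  Dual:  min b^T y  s.t.  A^T y >= c,  y >= 0.

So the dual LP is:
  minimize  8y1 + 10y2 + 11y3
  subject to:
    y1 + 3y3 >= 2
    y2 + 3y3 >= 6
    y1, y2, y3 >= 0

Solving the primal: x* = (0, 3.6667).
  primal value c^T x* = 22.
Solving the dual: y* = (0, 0, 2).
  dual value b^T y* = 22.
Strong duality: c^T x* = b^T y*. Confirmed.

22


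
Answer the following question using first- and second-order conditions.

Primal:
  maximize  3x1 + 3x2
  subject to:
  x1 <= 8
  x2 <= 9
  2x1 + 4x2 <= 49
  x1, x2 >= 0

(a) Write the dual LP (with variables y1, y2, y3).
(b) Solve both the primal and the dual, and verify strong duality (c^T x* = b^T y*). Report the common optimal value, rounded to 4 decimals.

The standard primal-dual pair for 'max c^T x s.t. A x <= b, x >= 0' is:
  Dual:  min b^T y  s.t.  A^T y >= c,  y >= 0.

So the dual LP is:
  minimize  8y1 + 9y2 + 49y3
  subject to:
    y1 + 2y3 >= 3
    y2 + 4y3 >= 3
    y1, y2, y3 >= 0

Solving the primal: x* = (8, 8.25).
  primal value c^T x* = 48.75.
Solving the dual: y* = (1.5, 0, 0.75).
  dual value b^T y* = 48.75.
Strong duality: c^T x* = b^T y*. Confirmed.

48.75


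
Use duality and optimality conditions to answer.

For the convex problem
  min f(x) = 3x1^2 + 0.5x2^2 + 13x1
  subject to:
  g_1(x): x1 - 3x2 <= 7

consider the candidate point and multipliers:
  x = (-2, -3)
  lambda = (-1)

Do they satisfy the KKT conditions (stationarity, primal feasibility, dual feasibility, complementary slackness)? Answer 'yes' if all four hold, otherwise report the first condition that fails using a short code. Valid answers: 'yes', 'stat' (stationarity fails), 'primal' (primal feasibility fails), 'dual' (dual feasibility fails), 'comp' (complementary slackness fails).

Gradient of f: grad f(x) = Q x + c = (1, -3)
Constraint values g_i(x) = a_i^T x - b_i:
  g_1((-2, -3)) = 0
Stationarity residual: grad f(x) + sum_i lambda_i a_i = (0, 0)
  -> stationarity OK
Primal feasibility (all g_i <= 0): OK
Dual feasibility (all lambda_i >= 0): FAILS
Complementary slackness (lambda_i * g_i(x) = 0 for all i): OK

Verdict: the first failing condition is dual_feasibility -> dual.

dual


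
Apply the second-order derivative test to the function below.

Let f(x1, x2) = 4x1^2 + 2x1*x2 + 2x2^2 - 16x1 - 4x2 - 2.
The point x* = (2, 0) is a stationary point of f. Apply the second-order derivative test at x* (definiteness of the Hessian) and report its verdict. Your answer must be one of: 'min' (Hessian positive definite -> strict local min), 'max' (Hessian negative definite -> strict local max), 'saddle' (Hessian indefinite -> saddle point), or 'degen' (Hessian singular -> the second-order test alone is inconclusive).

Compute the Hessian H = grad^2 f:
  H = [[8, 2], [2, 4]]
Verify stationarity: grad f(x*) = H x* + g = (0, 0).
Eigenvalues of H: 3.1716, 8.8284.
Both eigenvalues > 0, so H is positive definite -> x* is a strict local min.

min


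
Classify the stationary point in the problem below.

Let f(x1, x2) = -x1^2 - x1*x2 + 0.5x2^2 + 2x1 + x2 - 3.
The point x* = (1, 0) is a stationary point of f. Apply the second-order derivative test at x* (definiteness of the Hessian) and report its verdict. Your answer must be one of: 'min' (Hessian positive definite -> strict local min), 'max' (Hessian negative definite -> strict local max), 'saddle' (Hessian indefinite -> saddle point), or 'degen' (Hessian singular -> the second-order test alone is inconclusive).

Compute the Hessian H = grad^2 f:
  H = [[-2, -1], [-1, 1]]
Verify stationarity: grad f(x*) = H x* + g = (0, 0).
Eigenvalues of H: -2.3028, 1.3028.
Eigenvalues have mixed signs, so H is indefinite -> x* is a saddle point.

saddle


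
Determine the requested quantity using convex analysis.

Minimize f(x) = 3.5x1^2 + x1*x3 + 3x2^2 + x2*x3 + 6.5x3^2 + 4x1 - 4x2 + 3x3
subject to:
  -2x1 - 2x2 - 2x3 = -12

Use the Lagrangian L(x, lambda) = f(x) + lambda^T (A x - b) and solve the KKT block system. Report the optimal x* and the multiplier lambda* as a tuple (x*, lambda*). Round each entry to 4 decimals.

Form the Lagrangian:
  L(x, lambda) = (1/2) x^T Q x + c^T x + lambda^T (A x - b)
Stationarity (grad_x L = 0): Q x + c + A^T lambda = 0.
Primal feasibility: A x = b.

This gives the KKT block system:
  [ Q   A^T ] [ x     ]   [-c ]
  [ A    0  ] [ lambda ] = [ b ]

Solving the linear system:
  x*      = (1.827, 3.4649, 0.7081)
  lambda* = (8.7486)
  f(x*)   = 50.2784

x* = (1.827, 3.4649, 0.7081), lambda* = (8.7486)


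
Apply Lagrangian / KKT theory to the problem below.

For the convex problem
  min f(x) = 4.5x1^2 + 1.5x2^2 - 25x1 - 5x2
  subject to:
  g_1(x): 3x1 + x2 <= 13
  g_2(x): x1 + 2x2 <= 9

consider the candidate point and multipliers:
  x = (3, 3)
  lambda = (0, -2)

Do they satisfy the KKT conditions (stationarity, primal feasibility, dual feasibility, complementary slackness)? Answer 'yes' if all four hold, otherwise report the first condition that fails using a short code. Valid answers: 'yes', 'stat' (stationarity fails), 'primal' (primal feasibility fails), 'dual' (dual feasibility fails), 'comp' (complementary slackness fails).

Gradient of f: grad f(x) = Q x + c = (2, 4)
Constraint values g_i(x) = a_i^T x - b_i:
  g_1((3, 3)) = -1
  g_2((3, 3)) = 0
Stationarity residual: grad f(x) + sum_i lambda_i a_i = (0, 0)
  -> stationarity OK
Primal feasibility (all g_i <= 0): OK
Dual feasibility (all lambda_i >= 0): FAILS
Complementary slackness (lambda_i * g_i(x) = 0 for all i): OK

Verdict: the first failing condition is dual_feasibility -> dual.

dual


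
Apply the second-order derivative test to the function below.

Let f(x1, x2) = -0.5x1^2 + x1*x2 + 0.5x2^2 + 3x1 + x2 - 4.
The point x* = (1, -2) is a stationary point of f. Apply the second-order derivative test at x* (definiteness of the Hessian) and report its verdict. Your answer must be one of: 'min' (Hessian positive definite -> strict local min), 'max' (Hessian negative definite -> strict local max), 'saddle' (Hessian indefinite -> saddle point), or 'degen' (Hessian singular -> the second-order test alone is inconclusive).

Compute the Hessian H = grad^2 f:
  H = [[-1, 1], [1, 1]]
Verify stationarity: grad f(x*) = H x* + g = (0, 0).
Eigenvalues of H: -1.4142, 1.4142.
Eigenvalues have mixed signs, so H is indefinite -> x* is a saddle point.

saddle


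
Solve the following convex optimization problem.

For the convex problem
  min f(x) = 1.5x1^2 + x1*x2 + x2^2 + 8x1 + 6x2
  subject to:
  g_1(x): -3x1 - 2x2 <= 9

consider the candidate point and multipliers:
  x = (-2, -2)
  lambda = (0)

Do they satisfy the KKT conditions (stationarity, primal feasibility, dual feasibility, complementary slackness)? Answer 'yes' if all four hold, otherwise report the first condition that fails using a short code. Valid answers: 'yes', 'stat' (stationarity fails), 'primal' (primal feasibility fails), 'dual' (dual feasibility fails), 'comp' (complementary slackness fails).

Gradient of f: grad f(x) = Q x + c = (0, 0)
Constraint values g_i(x) = a_i^T x - b_i:
  g_1((-2, -2)) = 1
Stationarity residual: grad f(x) + sum_i lambda_i a_i = (0, 0)
  -> stationarity OK
Primal feasibility (all g_i <= 0): FAILS
Dual feasibility (all lambda_i >= 0): OK
Complementary slackness (lambda_i * g_i(x) = 0 for all i): OK

Verdict: the first failing condition is primal_feasibility -> primal.

primal


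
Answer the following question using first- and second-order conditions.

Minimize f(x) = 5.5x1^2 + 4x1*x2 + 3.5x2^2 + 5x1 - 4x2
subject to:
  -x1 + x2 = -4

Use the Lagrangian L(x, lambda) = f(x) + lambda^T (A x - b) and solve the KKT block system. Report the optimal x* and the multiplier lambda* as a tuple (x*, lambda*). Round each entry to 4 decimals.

Form the Lagrangian:
  L(x, lambda) = (1/2) x^T Q x + c^T x + lambda^T (A x - b)
Stationarity (grad_x L = 0): Q x + c + A^T lambda = 0.
Primal feasibility: A x = b.

This gives the KKT block system:
  [ Q   A^T ] [ x     ]   [-c ]
  [ A    0  ] [ lambda ] = [ b ]

Solving the linear system:
  x*      = (1.6538, -2.3462)
  lambda* = (13.8077)
  f(x*)   = 36.4423

x* = (1.6538, -2.3462), lambda* = (13.8077)


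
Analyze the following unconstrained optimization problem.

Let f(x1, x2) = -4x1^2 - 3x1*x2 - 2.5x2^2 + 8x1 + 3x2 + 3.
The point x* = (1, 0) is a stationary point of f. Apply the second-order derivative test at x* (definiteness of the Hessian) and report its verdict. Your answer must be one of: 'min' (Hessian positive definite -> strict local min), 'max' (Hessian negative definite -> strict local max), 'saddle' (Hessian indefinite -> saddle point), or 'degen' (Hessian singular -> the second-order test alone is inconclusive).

Compute the Hessian H = grad^2 f:
  H = [[-8, -3], [-3, -5]]
Verify stationarity: grad f(x*) = H x* + g = (0, 0).
Eigenvalues of H: -9.8541, -3.1459.
Both eigenvalues < 0, so H is negative definite -> x* is a strict local max.

max


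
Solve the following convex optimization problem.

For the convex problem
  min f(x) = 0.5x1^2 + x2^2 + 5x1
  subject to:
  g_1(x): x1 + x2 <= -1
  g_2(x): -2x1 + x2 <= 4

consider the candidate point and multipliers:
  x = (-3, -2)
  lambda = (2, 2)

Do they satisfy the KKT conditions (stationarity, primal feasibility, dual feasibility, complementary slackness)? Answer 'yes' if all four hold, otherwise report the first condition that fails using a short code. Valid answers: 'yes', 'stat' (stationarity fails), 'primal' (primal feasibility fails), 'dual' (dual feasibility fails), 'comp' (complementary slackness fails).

Gradient of f: grad f(x) = Q x + c = (2, -4)
Constraint values g_i(x) = a_i^T x - b_i:
  g_1((-3, -2)) = -4
  g_2((-3, -2)) = 0
Stationarity residual: grad f(x) + sum_i lambda_i a_i = (0, 0)
  -> stationarity OK
Primal feasibility (all g_i <= 0): OK
Dual feasibility (all lambda_i >= 0): OK
Complementary slackness (lambda_i * g_i(x) = 0 for all i): FAILS

Verdict: the first failing condition is complementary_slackness -> comp.

comp


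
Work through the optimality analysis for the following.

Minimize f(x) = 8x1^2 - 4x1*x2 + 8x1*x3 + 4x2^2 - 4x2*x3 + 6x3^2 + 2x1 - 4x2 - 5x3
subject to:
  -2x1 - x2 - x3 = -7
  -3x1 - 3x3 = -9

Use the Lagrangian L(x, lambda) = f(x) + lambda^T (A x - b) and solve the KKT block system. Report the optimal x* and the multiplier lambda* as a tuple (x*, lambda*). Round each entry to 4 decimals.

Form the Lagrangian:
  L(x, lambda) = (1/2) x^T Q x + c^T x + lambda^T (A x - b)
Stationarity (grad_x L = 0): Q x + c + A^T lambda = 0.
Primal feasibility: A x = b.

This gives the KKT block system:
  [ Q   A^T ] [ x     ]   [-c ]
  [ A    0  ] [ lambda ] = [ b ]

Solving the linear system:
  x*      = (1.05, 2.95, 1.95)
  lambda* = (7.6, 2.4667)
  f(x*)   = 27.975

x* = (1.05, 2.95, 1.95), lambda* = (7.6, 2.4667)


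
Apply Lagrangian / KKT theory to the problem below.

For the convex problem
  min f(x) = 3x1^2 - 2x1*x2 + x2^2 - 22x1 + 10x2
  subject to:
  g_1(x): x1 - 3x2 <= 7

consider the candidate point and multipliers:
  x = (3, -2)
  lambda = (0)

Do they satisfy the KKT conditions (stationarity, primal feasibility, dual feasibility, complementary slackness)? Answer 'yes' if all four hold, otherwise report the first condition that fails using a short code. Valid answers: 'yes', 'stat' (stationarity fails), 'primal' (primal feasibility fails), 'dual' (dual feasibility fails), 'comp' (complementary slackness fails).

Gradient of f: grad f(x) = Q x + c = (0, 0)
Constraint values g_i(x) = a_i^T x - b_i:
  g_1((3, -2)) = 2
Stationarity residual: grad f(x) + sum_i lambda_i a_i = (0, 0)
  -> stationarity OK
Primal feasibility (all g_i <= 0): FAILS
Dual feasibility (all lambda_i >= 0): OK
Complementary slackness (lambda_i * g_i(x) = 0 for all i): OK

Verdict: the first failing condition is primal_feasibility -> primal.

primal


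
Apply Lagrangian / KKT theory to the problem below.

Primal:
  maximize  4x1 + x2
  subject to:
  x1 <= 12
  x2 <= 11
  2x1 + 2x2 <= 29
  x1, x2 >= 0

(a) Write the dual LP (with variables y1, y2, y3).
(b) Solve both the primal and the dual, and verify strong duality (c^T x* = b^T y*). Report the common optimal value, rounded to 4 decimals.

The standard primal-dual pair for 'max c^T x s.t. A x <= b, x >= 0' is:
  Dual:  min b^T y  s.t.  A^T y >= c,  y >= 0.

So the dual LP is:
  minimize  12y1 + 11y2 + 29y3
  subject to:
    y1 + 2y3 >= 4
    y2 + 2y3 >= 1
    y1, y2, y3 >= 0

Solving the primal: x* = (12, 2.5).
  primal value c^T x* = 50.5.
Solving the dual: y* = (3, 0, 0.5).
  dual value b^T y* = 50.5.
Strong duality: c^T x* = b^T y*. Confirmed.

50.5


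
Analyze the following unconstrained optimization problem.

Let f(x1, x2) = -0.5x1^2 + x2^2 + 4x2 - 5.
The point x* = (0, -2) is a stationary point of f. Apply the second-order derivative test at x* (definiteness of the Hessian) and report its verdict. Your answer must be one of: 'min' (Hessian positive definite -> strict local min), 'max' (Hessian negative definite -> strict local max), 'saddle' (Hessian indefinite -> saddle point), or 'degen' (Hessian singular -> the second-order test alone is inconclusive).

Compute the Hessian H = grad^2 f:
  H = [[-1, 0], [0, 2]]
Verify stationarity: grad f(x*) = H x* + g = (0, 0).
Eigenvalues of H: -1, 2.
Eigenvalues have mixed signs, so H is indefinite -> x* is a saddle point.

saddle


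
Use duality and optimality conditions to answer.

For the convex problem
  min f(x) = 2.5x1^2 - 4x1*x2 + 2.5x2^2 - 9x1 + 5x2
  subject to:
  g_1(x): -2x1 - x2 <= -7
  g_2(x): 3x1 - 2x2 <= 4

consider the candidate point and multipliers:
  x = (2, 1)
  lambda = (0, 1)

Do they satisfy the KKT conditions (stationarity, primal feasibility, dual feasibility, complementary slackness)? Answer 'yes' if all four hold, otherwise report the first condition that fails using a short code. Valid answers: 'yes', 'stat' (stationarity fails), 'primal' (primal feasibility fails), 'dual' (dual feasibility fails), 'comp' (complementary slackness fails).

Gradient of f: grad f(x) = Q x + c = (-3, 2)
Constraint values g_i(x) = a_i^T x - b_i:
  g_1((2, 1)) = 2
  g_2((2, 1)) = 0
Stationarity residual: grad f(x) + sum_i lambda_i a_i = (0, 0)
  -> stationarity OK
Primal feasibility (all g_i <= 0): FAILS
Dual feasibility (all lambda_i >= 0): OK
Complementary slackness (lambda_i * g_i(x) = 0 for all i): OK

Verdict: the first failing condition is primal_feasibility -> primal.

primal


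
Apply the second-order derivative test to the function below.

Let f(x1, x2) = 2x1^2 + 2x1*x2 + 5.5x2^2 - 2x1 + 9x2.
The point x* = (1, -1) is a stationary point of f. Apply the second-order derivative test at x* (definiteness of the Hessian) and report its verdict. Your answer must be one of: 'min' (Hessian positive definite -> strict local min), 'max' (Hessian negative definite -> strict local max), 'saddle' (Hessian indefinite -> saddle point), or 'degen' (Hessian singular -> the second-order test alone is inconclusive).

Compute the Hessian H = grad^2 f:
  H = [[4, 2], [2, 11]]
Verify stationarity: grad f(x*) = H x* + g = (0, 0).
Eigenvalues of H: 3.4689, 11.5311.
Both eigenvalues > 0, so H is positive definite -> x* is a strict local min.

min


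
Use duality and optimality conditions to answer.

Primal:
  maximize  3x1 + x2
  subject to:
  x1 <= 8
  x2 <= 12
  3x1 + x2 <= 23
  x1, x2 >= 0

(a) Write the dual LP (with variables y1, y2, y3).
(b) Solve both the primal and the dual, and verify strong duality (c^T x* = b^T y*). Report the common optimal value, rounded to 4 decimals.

The standard primal-dual pair for 'max c^T x s.t. A x <= b, x >= 0' is:
  Dual:  min b^T y  s.t.  A^T y >= c,  y >= 0.

So the dual LP is:
  minimize  8y1 + 12y2 + 23y3
  subject to:
    y1 + 3y3 >= 3
    y2 + y3 >= 1
    y1, y2, y3 >= 0

Solving the primal: x* = (7.6667, 0).
  primal value c^T x* = 23.
Solving the dual: y* = (0, 0, 1).
  dual value b^T y* = 23.
Strong duality: c^T x* = b^T y*. Confirmed.

23


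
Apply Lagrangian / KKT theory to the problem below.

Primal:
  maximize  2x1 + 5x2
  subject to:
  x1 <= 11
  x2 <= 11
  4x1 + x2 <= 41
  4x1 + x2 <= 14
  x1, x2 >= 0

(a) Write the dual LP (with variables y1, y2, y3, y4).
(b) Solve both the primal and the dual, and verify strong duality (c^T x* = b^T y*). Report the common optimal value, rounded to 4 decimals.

The standard primal-dual pair for 'max c^T x s.t. A x <= b, x >= 0' is:
  Dual:  min b^T y  s.t.  A^T y >= c,  y >= 0.

So the dual LP is:
  minimize  11y1 + 11y2 + 41y3 + 14y4
  subject to:
    y1 + 4y3 + 4y4 >= 2
    y2 + y3 + y4 >= 5
    y1, y2, y3, y4 >= 0

Solving the primal: x* = (0.75, 11).
  primal value c^T x* = 56.5.
Solving the dual: y* = (0, 4.5, 0, 0.5).
  dual value b^T y* = 56.5.
Strong duality: c^T x* = b^T y*. Confirmed.

56.5


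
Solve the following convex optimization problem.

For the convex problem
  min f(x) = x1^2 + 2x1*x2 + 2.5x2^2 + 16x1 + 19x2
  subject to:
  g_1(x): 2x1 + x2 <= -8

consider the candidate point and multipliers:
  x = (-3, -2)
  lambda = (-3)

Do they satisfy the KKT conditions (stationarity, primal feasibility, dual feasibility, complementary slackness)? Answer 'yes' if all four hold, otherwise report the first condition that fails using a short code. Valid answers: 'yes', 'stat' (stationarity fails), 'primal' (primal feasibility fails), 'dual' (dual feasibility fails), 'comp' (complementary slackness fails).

Gradient of f: grad f(x) = Q x + c = (6, 3)
Constraint values g_i(x) = a_i^T x - b_i:
  g_1((-3, -2)) = 0
Stationarity residual: grad f(x) + sum_i lambda_i a_i = (0, 0)
  -> stationarity OK
Primal feasibility (all g_i <= 0): OK
Dual feasibility (all lambda_i >= 0): FAILS
Complementary slackness (lambda_i * g_i(x) = 0 for all i): OK

Verdict: the first failing condition is dual_feasibility -> dual.

dual


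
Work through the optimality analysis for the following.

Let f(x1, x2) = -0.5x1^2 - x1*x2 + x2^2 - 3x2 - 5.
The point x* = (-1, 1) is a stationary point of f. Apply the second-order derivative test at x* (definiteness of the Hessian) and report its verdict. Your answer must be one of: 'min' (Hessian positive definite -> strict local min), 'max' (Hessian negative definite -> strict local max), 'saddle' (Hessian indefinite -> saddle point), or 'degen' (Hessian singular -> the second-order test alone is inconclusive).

Compute the Hessian H = grad^2 f:
  H = [[-1, -1], [-1, 2]]
Verify stationarity: grad f(x*) = H x* + g = (0, 0).
Eigenvalues of H: -1.3028, 2.3028.
Eigenvalues have mixed signs, so H is indefinite -> x* is a saddle point.

saddle


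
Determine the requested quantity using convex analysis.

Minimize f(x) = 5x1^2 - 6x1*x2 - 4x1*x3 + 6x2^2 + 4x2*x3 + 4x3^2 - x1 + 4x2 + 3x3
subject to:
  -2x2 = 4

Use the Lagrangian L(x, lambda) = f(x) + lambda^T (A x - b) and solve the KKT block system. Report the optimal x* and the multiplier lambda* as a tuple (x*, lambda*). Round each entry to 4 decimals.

Form the Lagrangian:
  L(x, lambda) = (1/2) x^T Q x + c^T x + lambda^T (A x - b)
Stationarity (grad_x L = 0): Q x + c + A^T lambda = 0.
Primal feasibility: A x = b.

This gives the KKT block system:
  [ Q   A^T ] [ x     ]   [-c ]
  [ A    0  ] [ lambda ] = [ b ]

Solving the linear system:
  x*      = (-1.0625, -2, 0.0937)
  lambda* = (-6.625)
  f(x*)   = 9.9219

x* = (-1.0625, -2, 0.0937), lambda* = (-6.625)


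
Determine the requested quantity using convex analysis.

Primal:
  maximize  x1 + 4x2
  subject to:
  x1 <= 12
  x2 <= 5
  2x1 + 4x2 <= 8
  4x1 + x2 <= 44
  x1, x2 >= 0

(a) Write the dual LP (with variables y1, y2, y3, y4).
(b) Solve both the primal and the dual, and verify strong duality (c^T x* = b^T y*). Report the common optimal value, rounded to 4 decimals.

The standard primal-dual pair for 'max c^T x s.t. A x <= b, x >= 0' is:
  Dual:  min b^T y  s.t.  A^T y >= c,  y >= 0.

So the dual LP is:
  minimize  12y1 + 5y2 + 8y3 + 44y4
  subject to:
    y1 + 2y3 + 4y4 >= 1
    y2 + 4y3 + y4 >= 4
    y1, y2, y3, y4 >= 0

Solving the primal: x* = (0, 2).
  primal value c^T x* = 8.
Solving the dual: y* = (0, 0, 1, 0).
  dual value b^T y* = 8.
Strong duality: c^T x* = b^T y*. Confirmed.

8


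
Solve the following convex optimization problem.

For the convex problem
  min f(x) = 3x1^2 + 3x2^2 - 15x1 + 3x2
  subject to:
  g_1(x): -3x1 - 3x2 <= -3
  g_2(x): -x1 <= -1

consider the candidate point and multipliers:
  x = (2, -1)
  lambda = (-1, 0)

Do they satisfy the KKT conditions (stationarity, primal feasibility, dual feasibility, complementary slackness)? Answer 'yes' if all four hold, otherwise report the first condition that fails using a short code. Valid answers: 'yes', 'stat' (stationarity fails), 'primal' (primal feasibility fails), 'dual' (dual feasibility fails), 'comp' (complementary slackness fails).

Gradient of f: grad f(x) = Q x + c = (-3, -3)
Constraint values g_i(x) = a_i^T x - b_i:
  g_1((2, -1)) = 0
  g_2((2, -1)) = -1
Stationarity residual: grad f(x) + sum_i lambda_i a_i = (0, 0)
  -> stationarity OK
Primal feasibility (all g_i <= 0): OK
Dual feasibility (all lambda_i >= 0): FAILS
Complementary slackness (lambda_i * g_i(x) = 0 for all i): OK

Verdict: the first failing condition is dual_feasibility -> dual.

dual


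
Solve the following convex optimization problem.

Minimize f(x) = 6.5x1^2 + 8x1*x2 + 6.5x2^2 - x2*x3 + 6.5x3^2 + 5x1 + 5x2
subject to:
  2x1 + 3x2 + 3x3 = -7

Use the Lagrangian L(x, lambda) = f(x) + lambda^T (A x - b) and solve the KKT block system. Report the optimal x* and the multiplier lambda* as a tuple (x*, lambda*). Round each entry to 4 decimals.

Form the Lagrangian:
  L(x, lambda) = (1/2) x^T Q x + c^T x + lambda^T (A x - b)
Stationarity (grad_x L = 0): Q x + c + A^T lambda = 0.
Primal feasibility: A x = b.

This gives the KKT block system:
  [ Q   A^T ] [ x     ]   [-c ]
  [ A    0  ] [ lambda ] = [ b ]

Solving the linear system:
  x*      = (-0.2367, -1.1987, -0.9768)
  lambda* = (3.8333)
  f(x*)   = 9.8282

x* = (-0.2367, -1.1987, -0.9768), lambda* = (3.8333)


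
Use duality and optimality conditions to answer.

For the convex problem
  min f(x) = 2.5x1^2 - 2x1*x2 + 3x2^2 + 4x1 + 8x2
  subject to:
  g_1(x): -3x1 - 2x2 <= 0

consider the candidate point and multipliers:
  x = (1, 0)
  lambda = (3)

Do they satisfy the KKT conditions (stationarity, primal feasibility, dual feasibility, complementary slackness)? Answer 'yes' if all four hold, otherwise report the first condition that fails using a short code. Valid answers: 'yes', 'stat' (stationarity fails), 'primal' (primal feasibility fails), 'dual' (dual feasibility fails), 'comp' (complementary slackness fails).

Gradient of f: grad f(x) = Q x + c = (9, 6)
Constraint values g_i(x) = a_i^T x - b_i:
  g_1((1, 0)) = -3
Stationarity residual: grad f(x) + sum_i lambda_i a_i = (0, 0)
  -> stationarity OK
Primal feasibility (all g_i <= 0): OK
Dual feasibility (all lambda_i >= 0): OK
Complementary slackness (lambda_i * g_i(x) = 0 for all i): FAILS

Verdict: the first failing condition is complementary_slackness -> comp.

comp


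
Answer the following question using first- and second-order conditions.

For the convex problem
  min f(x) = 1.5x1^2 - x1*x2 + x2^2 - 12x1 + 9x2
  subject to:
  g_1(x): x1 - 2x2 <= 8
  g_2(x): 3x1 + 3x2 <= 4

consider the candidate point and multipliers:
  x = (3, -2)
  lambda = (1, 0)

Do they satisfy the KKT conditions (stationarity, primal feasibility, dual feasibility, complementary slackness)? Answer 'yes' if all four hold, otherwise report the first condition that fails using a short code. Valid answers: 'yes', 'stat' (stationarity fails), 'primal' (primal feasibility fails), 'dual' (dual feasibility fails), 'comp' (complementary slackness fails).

Gradient of f: grad f(x) = Q x + c = (-1, 2)
Constraint values g_i(x) = a_i^T x - b_i:
  g_1((3, -2)) = -1
  g_2((3, -2)) = -1
Stationarity residual: grad f(x) + sum_i lambda_i a_i = (0, 0)
  -> stationarity OK
Primal feasibility (all g_i <= 0): OK
Dual feasibility (all lambda_i >= 0): OK
Complementary slackness (lambda_i * g_i(x) = 0 for all i): FAILS

Verdict: the first failing condition is complementary_slackness -> comp.

comp


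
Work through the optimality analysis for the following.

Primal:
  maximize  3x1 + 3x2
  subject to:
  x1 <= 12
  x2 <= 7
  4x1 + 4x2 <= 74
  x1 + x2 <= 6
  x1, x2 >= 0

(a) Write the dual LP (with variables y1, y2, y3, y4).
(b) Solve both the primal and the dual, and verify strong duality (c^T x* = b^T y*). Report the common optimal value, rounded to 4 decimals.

The standard primal-dual pair for 'max c^T x s.t. A x <= b, x >= 0' is:
  Dual:  min b^T y  s.t.  A^T y >= c,  y >= 0.

So the dual LP is:
  minimize  12y1 + 7y2 + 74y3 + 6y4
  subject to:
    y1 + 4y3 + y4 >= 3
    y2 + 4y3 + y4 >= 3
    y1, y2, y3, y4 >= 0

Solving the primal: x* = (6, 0).
  primal value c^T x* = 18.
Solving the dual: y* = (0, 0, 0, 3).
  dual value b^T y* = 18.
Strong duality: c^T x* = b^T y*. Confirmed.

18


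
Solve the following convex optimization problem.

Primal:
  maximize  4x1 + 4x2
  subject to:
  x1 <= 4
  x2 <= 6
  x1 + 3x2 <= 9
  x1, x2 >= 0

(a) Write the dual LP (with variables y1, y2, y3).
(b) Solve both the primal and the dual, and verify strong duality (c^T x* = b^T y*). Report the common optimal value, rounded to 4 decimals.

The standard primal-dual pair for 'max c^T x s.t. A x <= b, x >= 0' is:
  Dual:  min b^T y  s.t.  A^T y >= c,  y >= 0.

So the dual LP is:
  minimize  4y1 + 6y2 + 9y3
  subject to:
    y1 + y3 >= 4
    y2 + 3y3 >= 4
    y1, y2, y3 >= 0

Solving the primal: x* = (4, 1.6667).
  primal value c^T x* = 22.6667.
Solving the dual: y* = (2.6667, 0, 1.3333).
  dual value b^T y* = 22.6667.
Strong duality: c^T x* = b^T y*. Confirmed.

22.6667


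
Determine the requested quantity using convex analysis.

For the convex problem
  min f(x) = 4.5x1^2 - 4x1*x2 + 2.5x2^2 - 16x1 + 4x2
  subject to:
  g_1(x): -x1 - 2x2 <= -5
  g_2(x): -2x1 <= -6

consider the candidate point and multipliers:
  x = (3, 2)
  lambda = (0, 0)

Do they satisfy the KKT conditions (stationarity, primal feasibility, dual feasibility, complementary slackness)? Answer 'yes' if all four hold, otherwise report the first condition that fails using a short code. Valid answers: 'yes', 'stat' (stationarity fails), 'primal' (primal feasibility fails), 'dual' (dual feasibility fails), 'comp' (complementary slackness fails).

Gradient of f: grad f(x) = Q x + c = (3, 2)
Constraint values g_i(x) = a_i^T x - b_i:
  g_1((3, 2)) = -2
  g_2((3, 2)) = 0
Stationarity residual: grad f(x) + sum_i lambda_i a_i = (3, 2)
  -> stationarity FAILS
Primal feasibility (all g_i <= 0): OK
Dual feasibility (all lambda_i >= 0): OK
Complementary slackness (lambda_i * g_i(x) = 0 for all i): OK

Verdict: the first failing condition is stationarity -> stat.

stat


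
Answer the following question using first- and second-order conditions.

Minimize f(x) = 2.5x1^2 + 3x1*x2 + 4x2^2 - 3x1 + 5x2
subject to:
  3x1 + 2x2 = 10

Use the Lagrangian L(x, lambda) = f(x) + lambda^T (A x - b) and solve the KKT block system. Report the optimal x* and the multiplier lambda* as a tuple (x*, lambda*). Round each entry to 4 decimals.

Form the Lagrangian:
  L(x, lambda) = (1/2) x^T Q x + c^T x + lambda^T (A x - b)
Stationarity (grad_x L = 0): Q x + c + A^T lambda = 0.
Primal feasibility: A x = b.

This gives the KKT block system:
  [ Q   A^T ] [ x     ]   [-c ]
  [ A    0  ] [ lambda ] = [ b ]

Solving the linear system:
  x*      = (3.9643, -0.9464)
  lambda* = (-4.6607)
  f(x*)   = 14.9911

x* = (3.9643, -0.9464), lambda* = (-4.6607)


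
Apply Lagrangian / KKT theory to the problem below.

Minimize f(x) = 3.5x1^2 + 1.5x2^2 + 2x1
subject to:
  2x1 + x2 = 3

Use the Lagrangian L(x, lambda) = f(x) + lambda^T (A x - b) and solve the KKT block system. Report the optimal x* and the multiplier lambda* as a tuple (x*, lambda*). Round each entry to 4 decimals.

Form the Lagrangian:
  L(x, lambda) = (1/2) x^T Q x + c^T x + lambda^T (A x - b)
Stationarity (grad_x L = 0): Q x + c + A^T lambda = 0.
Primal feasibility: A x = b.

This gives the KKT block system:
  [ Q   A^T ] [ x     ]   [-c ]
  [ A    0  ] [ lambda ] = [ b ]

Solving the linear system:
  x*      = (0.8421, 1.3158)
  lambda* = (-3.9474)
  f(x*)   = 6.7632

x* = (0.8421, 1.3158), lambda* = (-3.9474)


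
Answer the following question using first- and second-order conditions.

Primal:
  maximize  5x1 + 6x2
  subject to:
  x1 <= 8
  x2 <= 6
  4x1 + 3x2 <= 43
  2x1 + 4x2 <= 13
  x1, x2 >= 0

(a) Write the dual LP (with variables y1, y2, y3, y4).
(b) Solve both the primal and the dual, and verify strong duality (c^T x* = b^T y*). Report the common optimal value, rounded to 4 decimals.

The standard primal-dual pair for 'max c^T x s.t. A x <= b, x >= 0' is:
  Dual:  min b^T y  s.t.  A^T y >= c,  y >= 0.

So the dual LP is:
  minimize  8y1 + 6y2 + 43y3 + 13y4
  subject to:
    y1 + 4y3 + 2y4 >= 5
    y2 + 3y3 + 4y4 >= 6
    y1, y2, y3, y4 >= 0

Solving the primal: x* = (6.5, 0).
  primal value c^T x* = 32.5.
Solving the dual: y* = (0, 0, 0, 2.5).
  dual value b^T y* = 32.5.
Strong duality: c^T x* = b^T y*. Confirmed.

32.5


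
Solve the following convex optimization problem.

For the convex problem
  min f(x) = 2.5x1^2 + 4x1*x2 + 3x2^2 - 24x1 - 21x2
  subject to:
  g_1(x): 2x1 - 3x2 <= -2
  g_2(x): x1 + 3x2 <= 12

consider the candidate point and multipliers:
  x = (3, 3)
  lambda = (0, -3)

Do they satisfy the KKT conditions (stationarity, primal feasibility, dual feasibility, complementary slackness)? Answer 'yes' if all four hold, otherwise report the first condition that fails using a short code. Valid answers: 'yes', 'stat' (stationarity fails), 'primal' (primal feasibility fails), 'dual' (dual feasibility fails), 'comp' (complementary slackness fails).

Gradient of f: grad f(x) = Q x + c = (3, 9)
Constraint values g_i(x) = a_i^T x - b_i:
  g_1((3, 3)) = -1
  g_2((3, 3)) = 0
Stationarity residual: grad f(x) + sum_i lambda_i a_i = (0, 0)
  -> stationarity OK
Primal feasibility (all g_i <= 0): OK
Dual feasibility (all lambda_i >= 0): FAILS
Complementary slackness (lambda_i * g_i(x) = 0 for all i): OK

Verdict: the first failing condition is dual_feasibility -> dual.

dual


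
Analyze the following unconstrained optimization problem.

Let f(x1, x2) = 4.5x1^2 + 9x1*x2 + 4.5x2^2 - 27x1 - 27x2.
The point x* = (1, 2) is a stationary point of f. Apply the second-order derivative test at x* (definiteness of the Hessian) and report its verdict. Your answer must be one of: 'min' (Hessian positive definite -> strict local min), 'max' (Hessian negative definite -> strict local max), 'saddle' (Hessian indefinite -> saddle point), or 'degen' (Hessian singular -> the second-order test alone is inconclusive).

Compute the Hessian H = grad^2 f:
  H = [[9, 9], [9, 9]]
Verify stationarity: grad f(x*) = H x* + g = (0, 0).
Eigenvalues of H: 0, 18.
H has a zero eigenvalue (singular; positive semidefinite but not definite), so H is neither positive definite, negative definite, nor indefinite. The second-order test alone is inconclusive -> degen.
(Indeed, f is constant along the null direction of H through x*, so x* is not a strict local extremum.)

degen


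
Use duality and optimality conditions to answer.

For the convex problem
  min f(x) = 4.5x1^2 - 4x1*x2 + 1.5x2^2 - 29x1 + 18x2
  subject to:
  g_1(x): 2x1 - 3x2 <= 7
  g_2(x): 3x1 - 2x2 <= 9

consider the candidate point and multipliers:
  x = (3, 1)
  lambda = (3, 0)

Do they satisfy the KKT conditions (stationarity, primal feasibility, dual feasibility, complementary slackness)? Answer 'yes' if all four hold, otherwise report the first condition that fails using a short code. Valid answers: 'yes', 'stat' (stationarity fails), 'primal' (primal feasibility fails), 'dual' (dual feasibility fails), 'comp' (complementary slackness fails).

Gradient of f: grad f(x) = Q x + c = (-6, 9)
Constraint values g_i(x) = a_i^T x - b_i:
  g_1((3, 1)) = -4
  g_2((3, 1)) = -2
Stationarity residual: grad f(x) + sum_i lambda_i a_i = (0, 0)
  -> stationarity OK
Primal feasibility (all g_i <= 0): OK
Dual feasibility (all lambda_i >= 0): OK
Complementary slackness (lambda_i * g_i(x) = 0 for all i): FAILS

Verdict: the first failing condition is complementary_slackness -> comp.

comp
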